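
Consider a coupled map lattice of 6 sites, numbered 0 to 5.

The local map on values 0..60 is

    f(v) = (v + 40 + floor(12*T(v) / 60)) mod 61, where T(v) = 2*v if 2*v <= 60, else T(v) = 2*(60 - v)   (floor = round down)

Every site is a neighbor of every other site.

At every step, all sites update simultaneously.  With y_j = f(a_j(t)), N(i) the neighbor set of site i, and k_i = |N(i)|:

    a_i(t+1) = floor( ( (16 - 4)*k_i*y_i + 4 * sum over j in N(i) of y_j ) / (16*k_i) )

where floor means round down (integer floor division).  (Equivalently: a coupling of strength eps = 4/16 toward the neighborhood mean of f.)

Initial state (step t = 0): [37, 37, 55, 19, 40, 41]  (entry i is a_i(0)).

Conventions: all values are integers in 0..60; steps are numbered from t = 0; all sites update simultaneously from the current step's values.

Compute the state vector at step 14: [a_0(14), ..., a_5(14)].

Answer: [13, 13, 20, 12, 19, 19]

Derivation:
t=0: [37, 37, 55, 19, 40, 41]
t=1: [24, 24, 32, 10, 26, 26]
t=2: [14, 14, 21, 44, 17, 17]
t=3: [49, 49, 13, 28, 9, 9]
t=4: [34, 34, 52, 24, 48, 48]
t=5: [23, 23, 31, 16, 29, 29]
t=6: [11, 11, 18, 4, 17, 17]
t=7: [46, 46, 10, 39, 9, 9]
t=8: [33, 33, 50, 30, 48, 48]
t=9: [23, 23, 31, 22, 29, 29]
t=10: [12, 12, 19, 10, 17, 17]
t=11: [47, 47, 12, 46, 10, 10]
t=12: [34, 34, 52, 33, 50, 50]
t=13: [24, 24, 32, 23, 31, 31]
t=14: [13, 13, 20, 12, 19, 19]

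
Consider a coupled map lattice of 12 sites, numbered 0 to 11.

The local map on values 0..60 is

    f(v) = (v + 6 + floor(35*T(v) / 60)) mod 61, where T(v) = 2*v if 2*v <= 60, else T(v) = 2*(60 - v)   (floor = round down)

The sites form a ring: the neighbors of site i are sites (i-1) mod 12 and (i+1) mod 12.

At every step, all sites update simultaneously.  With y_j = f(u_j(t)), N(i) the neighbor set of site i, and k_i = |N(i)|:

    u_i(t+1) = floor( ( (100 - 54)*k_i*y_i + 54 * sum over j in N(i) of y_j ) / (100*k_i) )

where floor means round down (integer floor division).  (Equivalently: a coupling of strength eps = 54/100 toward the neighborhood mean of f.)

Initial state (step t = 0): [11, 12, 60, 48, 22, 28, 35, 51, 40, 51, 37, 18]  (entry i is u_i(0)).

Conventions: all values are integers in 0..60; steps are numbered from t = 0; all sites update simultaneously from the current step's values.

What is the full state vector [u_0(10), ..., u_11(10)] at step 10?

Simulating step by step:
t=0: [11, 12, 60, 48, 22, 28, 35, 51, 40, 51, 37, 18]
t=1: [34, 23, 12, 18, 27, 19, 7, 7, 6, 7, 17, 30]
t=2: [21, 36, 41, 30, 26, 28, 28, 20, 20, 26, 27, 18]
t=3: [38, 20, 8, 7, 4, 3, 16, 37, 36, 14, 13, 35]
t=4: [19, 30, 29, 19, 15, 20, 23, 16, 16, 28, 27, 15]
t=5: [34, 19, 18, 33, 43, 47, 49, 44, 30, 13, 12, 30]
t=6: [19, 36, 35, 18, 7, 6, 6, 7, 15, 26, 26, 15]
t=7: [34, 19, 18, 28, 26, 19, 19, 25, 23, 10, 10, 30]
t=8: [19, 36, 34, 14, 14, 34, 50, 55, 48, 34, 22, 14]
t=9: [33, 19, 16, 28, 28, 15, 6, 5, 7, 20, 36, 43]
t=10: [18, 34, 32, 14, 13, 23, 23, 18, 27, 30, 19, 8]

Answer: [18, 34, 32, 14, 13, 23, 23, 18, 27, 30, 19, 8]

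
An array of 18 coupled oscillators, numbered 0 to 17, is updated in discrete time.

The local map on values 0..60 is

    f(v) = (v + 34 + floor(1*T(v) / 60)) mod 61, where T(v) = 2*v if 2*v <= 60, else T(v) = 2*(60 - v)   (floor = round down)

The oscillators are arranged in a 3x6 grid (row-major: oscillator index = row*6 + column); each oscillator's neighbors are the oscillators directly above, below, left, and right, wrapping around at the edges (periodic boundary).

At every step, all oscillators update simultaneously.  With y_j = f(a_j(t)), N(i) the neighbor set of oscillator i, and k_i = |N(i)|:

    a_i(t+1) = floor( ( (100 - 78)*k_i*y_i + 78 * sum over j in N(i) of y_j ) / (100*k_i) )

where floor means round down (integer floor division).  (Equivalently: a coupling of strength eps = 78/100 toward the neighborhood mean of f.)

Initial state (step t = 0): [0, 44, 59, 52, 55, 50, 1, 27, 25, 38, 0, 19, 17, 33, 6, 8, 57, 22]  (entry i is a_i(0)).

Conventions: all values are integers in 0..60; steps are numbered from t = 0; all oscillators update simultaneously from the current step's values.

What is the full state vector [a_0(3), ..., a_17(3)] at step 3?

Simulating step by step:
t=0: [0, 44, 59, 52, 55, 50, 1, 27, 25, 38, 0, 19, 17, 33, 6, 8, 57, 22]
t=1: [32, 17, 34, 27, 28, 38, 34, 22, 29, 33, 31, 40, 36, 22, 35, 29, 37, 42]
t=2: [16, 35, 13, 3, 5, 9, 17, 34, 15, 2, 6, 10, 18, 36, 14, 5, 6, 11]
t=3: [41, 23, 38, 39, 39, 44, 41, 24, 37, 40, 39, 44, 41, 24, 38, 39, 40, 44]

Answer: [41, 23, 38, 39, 39, 44, 41, 24, 37, 40, 39, 44, 41, 24, 38, 39, 40, 44]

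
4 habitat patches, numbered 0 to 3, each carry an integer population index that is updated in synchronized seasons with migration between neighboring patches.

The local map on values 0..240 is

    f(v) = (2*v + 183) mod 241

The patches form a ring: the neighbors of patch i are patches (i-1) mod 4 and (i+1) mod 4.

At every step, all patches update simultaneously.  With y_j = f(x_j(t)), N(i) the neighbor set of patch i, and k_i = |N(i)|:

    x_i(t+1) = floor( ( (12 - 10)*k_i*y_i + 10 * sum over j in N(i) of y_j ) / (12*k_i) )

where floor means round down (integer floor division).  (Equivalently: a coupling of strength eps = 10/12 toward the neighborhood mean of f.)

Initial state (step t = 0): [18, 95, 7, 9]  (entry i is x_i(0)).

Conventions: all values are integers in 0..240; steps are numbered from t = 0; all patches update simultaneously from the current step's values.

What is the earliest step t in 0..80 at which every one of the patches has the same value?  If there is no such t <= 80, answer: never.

Simulating step by step:
t=0: [18, 95, 7, 9]  (not all equal)
t=1: [175, 195, 171, 206]  (not all equal)
t=2: [93, 54, 92, 58]  (not all equal)
t=3: [66, 114, 66, 115]  (not all equal)
t=4: [154, 90, 154, 90]  (not all equal)
t=5: [103, 27, 103, 27]  (not all equal)
t=6: [222, 162, 222, 162]  (not all equal)
t=7: [45, 125, 45, 125]  (not all equal)
t=8: [165, 58, 165, 58]  (not all equal)
t=9: [53, 35, 53, 35]  (not all equal)
t=10: [18, 42, 18, 42]  (not all equal)
t=11: [58, 186, 58, 186]  (not all equal)
t=12: [70, 60, 70, 60]  (not all equal)
t=13: [65, 78, 65, 78]  (not all equal)
t=14: [93, 76, 93, 76]  (not all equal)
t=15: [99, 122, 99, 122]  (not all equal)
t=16: [178, 147, 178, 147]  (not all equal)
t=17: [206, 86, 206, 86]  (not all equal)
t=18: [113, 113, 113, 113]  (all equal)

Answer: 18
Key observation: Synchronization is absorbing here: once all patches are equal they stay equal, and step 18 is the first all-equal step.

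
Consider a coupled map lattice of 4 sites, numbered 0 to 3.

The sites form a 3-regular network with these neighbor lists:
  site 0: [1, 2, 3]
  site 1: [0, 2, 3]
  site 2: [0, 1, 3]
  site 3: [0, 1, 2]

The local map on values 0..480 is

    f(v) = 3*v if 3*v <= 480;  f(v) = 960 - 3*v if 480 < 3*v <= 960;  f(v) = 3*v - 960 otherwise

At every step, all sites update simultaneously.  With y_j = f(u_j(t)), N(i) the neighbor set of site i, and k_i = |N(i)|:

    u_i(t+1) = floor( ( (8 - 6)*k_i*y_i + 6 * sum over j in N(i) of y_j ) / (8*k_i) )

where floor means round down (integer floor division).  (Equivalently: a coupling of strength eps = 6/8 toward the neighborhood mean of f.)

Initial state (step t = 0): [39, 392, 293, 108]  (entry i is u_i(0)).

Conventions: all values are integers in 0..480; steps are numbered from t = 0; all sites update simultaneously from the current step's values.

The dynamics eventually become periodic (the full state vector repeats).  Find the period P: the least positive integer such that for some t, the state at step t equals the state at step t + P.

Answer: 4
Key observation: The state at step 2, [408, 408, 408, 408], reappears at step 6 — and no state repeats earlier — so the cycle the system enters has period 4.

Derivation:
t=0: [39, 392, 293, 108]
t=1: [184, 184, 184, 184]
t=2: [408, 408, 408, 408]
t=3: [264, 264, 264, 264]
t=4: [168, 168, 168, 168]
t=5: [456, 456, 456, 456]
t=6: [408, 408, 408, 408]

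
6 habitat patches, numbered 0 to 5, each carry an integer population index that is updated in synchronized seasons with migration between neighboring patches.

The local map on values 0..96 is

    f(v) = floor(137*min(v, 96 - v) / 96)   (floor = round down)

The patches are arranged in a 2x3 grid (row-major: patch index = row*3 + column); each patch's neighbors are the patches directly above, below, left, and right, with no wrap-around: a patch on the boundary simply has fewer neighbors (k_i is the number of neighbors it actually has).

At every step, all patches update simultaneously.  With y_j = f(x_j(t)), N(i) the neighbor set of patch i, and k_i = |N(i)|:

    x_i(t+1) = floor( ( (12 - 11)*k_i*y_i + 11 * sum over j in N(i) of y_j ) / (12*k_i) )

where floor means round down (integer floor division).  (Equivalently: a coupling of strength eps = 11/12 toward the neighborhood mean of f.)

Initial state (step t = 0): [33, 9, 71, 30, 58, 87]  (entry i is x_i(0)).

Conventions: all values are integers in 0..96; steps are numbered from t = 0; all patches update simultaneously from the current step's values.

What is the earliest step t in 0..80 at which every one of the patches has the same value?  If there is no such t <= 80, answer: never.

Simulating step by step:
t=0: [33, 9, 71, 30, 58, 87]  (not all equal)
t=1: [28, 42, 13, 49, 24, 41]  (not all equal)
t=2: [61, 32, 55, 39, 59, 28]  (not all equal)
t=3: [49, 52, 43, 50, 46, 53]  (not all equal)
t=4: [63, 64, 61, 65, 62, 62]  (not all equal)
t=5: [44, 47, 46, 47, 45, 48]  (not all equal)
t=6: [66, 63, 67, 63, 67, 64]  (not all equal)
t=7: [46, 41, 45, 41, 45, 41]  (not all equal)
t=8: [58, 63, 58, 63, 58, 63]  (not all equal)
t=9: [47, 53, 47, 53, 47, 53]  (not all equal)
t=10: [61, 66, 61, 66, 61, 66]  (not all equal)
t=11: [42, 48, 42, 48, 42, 48]  (not all equal)
t=12: [67, 59, 67, 59, 67, 59]  (not all equal)
t=13: [51, 41, 51, 41, 51, 41]  (not all equal)
t=14: [58, 63, 58, 63, 58, 63]  (not all equal)

Answer: never
Key observation: The state at step 8 reappears at step 14 — the system is in a cycle of period 6 from step 8 on.  No step 0..14 is synchronized, and the cycle repeats forever, so no step up to 80 (or ever) has all patches equal.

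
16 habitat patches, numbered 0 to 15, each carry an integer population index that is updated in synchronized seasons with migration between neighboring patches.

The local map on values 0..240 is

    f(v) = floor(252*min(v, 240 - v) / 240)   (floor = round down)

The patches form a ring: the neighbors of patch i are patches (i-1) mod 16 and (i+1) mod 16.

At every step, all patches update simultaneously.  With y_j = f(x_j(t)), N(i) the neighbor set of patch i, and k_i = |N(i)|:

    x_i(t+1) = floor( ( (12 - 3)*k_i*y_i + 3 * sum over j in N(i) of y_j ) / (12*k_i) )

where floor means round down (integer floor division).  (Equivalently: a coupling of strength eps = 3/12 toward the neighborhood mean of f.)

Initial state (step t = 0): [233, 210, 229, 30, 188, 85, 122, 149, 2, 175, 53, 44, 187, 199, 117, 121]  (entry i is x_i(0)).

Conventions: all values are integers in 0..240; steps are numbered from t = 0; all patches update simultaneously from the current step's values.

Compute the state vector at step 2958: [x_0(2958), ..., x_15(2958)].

Simulating step by step:
t=0: [233, 210, 229, 30, 188, 85, 122, 149, 2, 175, 53, 44, 187, 199, 117, 121]
t=1: [24, 25, 16, 31, 55, 88, 115, 86, 21, 58, 55, 48, 52, 54, 112, 109]
t=2: [36, 24, 19, 33, 58, 91, 112, 85, 35, 54, 56, 51, 53, 63, 109, 103]
t=3: [44, 25, 21, 35, 61, 93, 110, 85, 45, 53, 57, 53, 56, 70, 107, 99]
t=4: [50, 28, 24, 37, 64, 95, 109, 87, 53, 54, 58, 55, 59, 76, 106, 97]
t=5: [55, 31, 27, 40, 67, 96, 109, 89, 59, 56, 59, 57, 62, 80, 105, 96]
t=6: [59, 34, 30, 43, 70, 98, 109, 91, 64, 58, 60, 60, 66, 84, 105, 95]
t=7: [62, 37, 33, 46, 73, 99, 110, 93, 69, 61, 62, 63, 70, 88, 105, 95]
t=8: [65, 40, 36, 49, 75, 101, 111, 96, 74, 65, 65, 66, 74, 91, 106, 96]
t=9: [68, 44, 39, 52, 78, 103, 112, 99, 78, 69, 68, 69, 78, 94, 107, 97]
t=10: [71, 48, 42, 55, 81, 105, 114, 102, 82, 73, 71, 73, 82, 97, 108, 98]
t=11: [74, 52, 46, 58, 84, 108, 116, 105, 87, 77, 74, 77, 86, 100, 110, 99]
t=12: [77, 56, 50, 62, 87, 110, 118, 109, 92, 81, 77, 80, 90, 104, 112, 101]
t=13: [80, 60, 54, 66, 90, 113, 120, 112, 96, 85, 81, 84, 94, 108, 114, 104]
t=14: [84, 64, 58, 70, 93, 116, 123, 116, 100, 89, 85, 88, 98, 111, 117, 107]
t=15: [88, 68, 62, 74, 97, 118, 121, 119, 105, 94, 89, 92, 102, 115, 120, 110]
t=16: [92, 72, 67, 78, 100, 120, 123, 122, 110, 98, 94, 97, 107, 119, 123, 113]
t=17: [96, 77, 72, 82, 104, 122, 122, 121, 114, 103, 98, 102, 112, 122, 121, 115]
t=18: [100, 81, 77, 87, 107, 121, 123, 123, 118, 108, 103, 107, 116, 122, 123, 118]
t=19: [104, 86, 82, 92, 110, 122, 122, 122, 121, 113, 109, 112, 120, 122, 122, 120]
t=20: [108, 91, 87, 97, 113, 122, 123, 123, 123, 118, 114, 117, 124, 123, 123, 123]
t=21: [111, 96, 92, 101, 116, 122, 122, 122, 122, 122, 119, 121, 121, 121, 122, 120]
t=22: [115, 101, 97, 106, 119, 122, 123, 123, 123, 123, 123, 124, 124, 123, 123, 124]
t=23: [118, 107, 102, 111, 122, 123, 122, 122, 122, 122, 121, 121, 121, 121, 121, 121]
t=24: [121, 112, 108, 115, 122, 122, 122, 123, 123, 123, 123, 124, 124, 124, 124, 123]
t=25: [122, 117, 114, 119, 122, 123, 122, 122, 122, 122, 121, 121, 121, 121, 121, 122]
t=26: [122, 121, 120, 123, 123, 122, 122, 123, 123, 123, 123, 124, 124, 124, 123, 123]
t=27: [123, 124, 125, 122, 122, 122, 122, 122, 122, 122, 121, 121, 121, 121, 121, 122]
t=28: [122, 121, 120, 122, 123, 123, 123, 123, 123, 123, 123, 124, 124, 124, 123, 123]
t=29: [123, 124, 125, 123, 122, 122, 122, 122, 122, 122, 121, 121, 121, 121, 121, 122]
t=30: [122, 121, 120, 121, 122, 123, 123, 123, 123, 123, 123, 124, 124, 124, 123, 123]
t=31: [123, 124, 125, 124, 123, 122, 122, 122, 122, 122, 121, 121, 121, 121, 121, 122]
t=32: [122, 121, 120, 121, 122, 122, 123, 123, 123, 123, 123, 124, 124, 124, 123, 123]
t=33: [123, 124, 125, 124, 123, 122, 122, 122, 122, 122, 121, 121, 121, 121, 121, 122]

Answer: [122, 121, 120, 121, 122, 122, 123, 123, 123, 123, 123, 124, 124, 124, 123, 123]
Key observation: The state at step 31, [123, 124, 125, 124, 123, 122, 122, 122, 122, 122, 121, 121, 121, 121, 121, 122], reappears at step 33: the system is in a cycle of period 2 from step 31 on.  Therefore the state at step 2958 equals the state at step 31 + ((2958 - 31) mod 2) = 32, which is [122, 121, 120, 121, 122, 122, 123, 123, 123, 123, 123, 124, 124, 124, 123, 123].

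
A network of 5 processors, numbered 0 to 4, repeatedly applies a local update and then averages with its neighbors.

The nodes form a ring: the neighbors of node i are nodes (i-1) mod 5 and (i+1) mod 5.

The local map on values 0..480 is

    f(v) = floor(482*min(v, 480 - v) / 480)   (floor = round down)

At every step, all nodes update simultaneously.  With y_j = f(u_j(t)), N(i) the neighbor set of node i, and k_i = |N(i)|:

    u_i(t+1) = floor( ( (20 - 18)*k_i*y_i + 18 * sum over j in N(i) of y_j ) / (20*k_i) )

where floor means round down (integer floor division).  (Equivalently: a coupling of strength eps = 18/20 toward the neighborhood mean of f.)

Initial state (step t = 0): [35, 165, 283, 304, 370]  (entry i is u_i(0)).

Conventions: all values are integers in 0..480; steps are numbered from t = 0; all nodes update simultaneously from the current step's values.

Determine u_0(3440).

Simulating step by step:
t=0: [35, 165, 283, 304, 370]
t=1: [127, 120, 173, 155, 105]
t=2: [113, 147, 141, 140, 137]
t=3: [139, 129, 143, 139, 127]
t=4: [129, 139, 134, 135, 137]
t=5: [137, 132, 136, 135, 132]
t=6: [132, 136, 133, 134, 135]
t=7: [135, 132, 134, 134, 133]
t=8: [132, 134, 133, 133, 134]
t=9: [133, 132, 133, 133, 132]
t=10: [132, 132, 132, 132, 132]
t=11: [132, 132, 132, 132, 132]

Answer: u_0(3440) = 132
Key observation: The state at step 10, [132, 132, 132, 132, 132], reappears at step 11: the system is in a cycle of period 1 from step 10 on.  Therefore the state at step 3440 equals the state at step 10 + ((3440 - 10) mod 1) = 10, which is [132, 132, 132, 132, 132].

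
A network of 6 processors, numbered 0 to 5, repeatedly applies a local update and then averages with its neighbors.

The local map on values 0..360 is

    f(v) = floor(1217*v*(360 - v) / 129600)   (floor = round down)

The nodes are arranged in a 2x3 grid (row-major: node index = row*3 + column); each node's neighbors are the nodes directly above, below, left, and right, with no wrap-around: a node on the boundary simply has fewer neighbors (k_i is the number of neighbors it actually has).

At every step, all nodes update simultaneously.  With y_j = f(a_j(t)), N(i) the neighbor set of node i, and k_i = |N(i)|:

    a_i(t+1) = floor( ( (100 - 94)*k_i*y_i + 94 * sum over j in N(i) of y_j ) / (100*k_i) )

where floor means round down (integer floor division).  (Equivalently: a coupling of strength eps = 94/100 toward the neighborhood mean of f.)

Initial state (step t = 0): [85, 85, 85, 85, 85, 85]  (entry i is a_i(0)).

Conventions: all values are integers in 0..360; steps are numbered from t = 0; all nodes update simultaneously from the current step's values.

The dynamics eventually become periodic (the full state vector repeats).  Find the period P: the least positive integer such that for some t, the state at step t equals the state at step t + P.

Simulating step by step:
t=0: [85, 85, 85, 85, 85, 85]
t=1: [219, 219, 219, 219, 219, 219]
t=2: [289, 289, 289, 289, 289, 289]
t=3: [192, 192, 192, 192, 192, 192]
t=4: [302, 302, 302, 302, 302, 302]
t=5: [164, 164, 164, 164, 164, 164]
t=6: [301, 301, 301, 301, 301, 301]
t=7: [166, 166, 166, 166, 166, 166]
t=8: [302, 302, 302, 302, 302, 302]

Answer: 4
Key observation: The state at step 4, [302, 302, 302, 302, 302, 302], reappears at step 8 — and no state repeats earlier — so the cycle the system enters has period 4.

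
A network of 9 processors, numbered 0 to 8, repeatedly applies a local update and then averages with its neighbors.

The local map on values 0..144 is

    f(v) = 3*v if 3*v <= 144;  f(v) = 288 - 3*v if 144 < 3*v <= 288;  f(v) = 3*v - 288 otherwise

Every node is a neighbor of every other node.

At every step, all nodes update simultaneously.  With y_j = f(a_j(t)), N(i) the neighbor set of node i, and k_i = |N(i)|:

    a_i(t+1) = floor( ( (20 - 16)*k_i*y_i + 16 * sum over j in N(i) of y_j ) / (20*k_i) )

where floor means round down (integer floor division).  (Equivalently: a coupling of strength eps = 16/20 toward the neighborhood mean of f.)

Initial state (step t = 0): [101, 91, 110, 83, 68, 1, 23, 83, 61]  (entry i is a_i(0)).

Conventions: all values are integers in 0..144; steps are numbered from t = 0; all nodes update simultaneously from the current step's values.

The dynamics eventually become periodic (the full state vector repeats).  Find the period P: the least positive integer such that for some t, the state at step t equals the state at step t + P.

Answer: 4
Key observation: The state at step 5, [126, 126, 126, 126, 126, 126, 126, 126, 126], reappears at step 9 — and no state repeats earlier — so the cycle the system enters has period 4.

Derivation:
t=0: [101, 91, 110, 83, 68, 1, 23, 83, 61]
t=1: [42, 42, 45, 45, 49, 41, 48, 45, 51]
t=2: [132, 132, 133, 133, 134, 132, 134, 133, 133]
t=3: [110, 110, 110, 110, 111, 110, 111, 110, 110]
t=4: [42, 42, 42, 42, 42, 42, 42, 42, 42]
t=5: [126, 126, 126, 126, 126, 126, 126, 126, 126]
t=6: [90, 90, 90, 90, 90, 90, 90, 90, 90]
t=7: [18, 18, 18, 18, 18, 18, 18, 18, 18]
t=8: [54, 54, 54, 54, 54, 54, 54, 54, 54]
t=9: [126, 126, 126, 126, 126, 126, 126, 126, 126]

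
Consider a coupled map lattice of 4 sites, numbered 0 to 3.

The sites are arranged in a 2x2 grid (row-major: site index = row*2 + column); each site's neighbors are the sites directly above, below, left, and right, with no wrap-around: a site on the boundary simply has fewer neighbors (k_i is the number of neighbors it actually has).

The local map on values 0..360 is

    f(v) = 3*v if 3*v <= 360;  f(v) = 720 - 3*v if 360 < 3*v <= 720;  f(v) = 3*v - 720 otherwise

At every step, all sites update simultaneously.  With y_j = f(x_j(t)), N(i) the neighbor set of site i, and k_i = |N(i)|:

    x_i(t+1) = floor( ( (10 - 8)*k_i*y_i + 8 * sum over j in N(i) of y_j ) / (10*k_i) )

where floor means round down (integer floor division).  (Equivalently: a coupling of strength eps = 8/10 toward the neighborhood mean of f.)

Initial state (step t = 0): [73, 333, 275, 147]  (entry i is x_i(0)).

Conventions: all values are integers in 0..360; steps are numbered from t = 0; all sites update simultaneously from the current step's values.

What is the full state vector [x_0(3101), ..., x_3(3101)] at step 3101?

Answer: [54, 54, 54, 54]
Key observation: The state at step 25, [54, 54, 54, 54], reappears at step 29: the system is in a cycle of period 4 from step 25 on.  Therefore the state at step 3101 equals the state at step 25 + ((3101 - 25) mod 4) = 25, which is [54, 54, 54, 54].

Derivation:
t=0: [73, 333, 275, 147]
t=1: [197, 255, 220, 209]
t=2: [67, 97, 100, 60]
t=3: [276, 210, 212, 272]
t=4: [91, 99, 98, 88]
t=5: [291, 274, 273, 289]
t=6: [111, 140, 139, 109]
t=7: [307, 324, 324, 306]
t=8: [241, 210, 210, 241]
t=9: [72, 20, 20, 72]
t=10: [91, 184, 184, 91]
t=11: [189, 252, 252, 189]
t=12: [59, 129, 129, 59]
t=13: [301, 208, 208, 301]
t=14: [113, 165, 165, 113]
t=15: [247, 316, 316, 247]
t=16: [186, 62, 62, 186]
t=17: [181, 166, 166, 181]
t=18: [213, 186, 186, 213]
t=19: [145, 97, 97, 145]
t=20: [289, 286, 286, 289]
t=21: [139, 145, 145, 139]
t=22: [288, 299, 299, 288]
t=23: [170, 150, 150, 170]
t=24: [258, 222, 222, 258]
t=25: [54, 54, 54, 54]
t=26: [162, 162, 162, 162]
t=27: [234, 234, 234, 234]
t=28: [18, 18, 18, 18]
t=29: [54, 54, 54, 54]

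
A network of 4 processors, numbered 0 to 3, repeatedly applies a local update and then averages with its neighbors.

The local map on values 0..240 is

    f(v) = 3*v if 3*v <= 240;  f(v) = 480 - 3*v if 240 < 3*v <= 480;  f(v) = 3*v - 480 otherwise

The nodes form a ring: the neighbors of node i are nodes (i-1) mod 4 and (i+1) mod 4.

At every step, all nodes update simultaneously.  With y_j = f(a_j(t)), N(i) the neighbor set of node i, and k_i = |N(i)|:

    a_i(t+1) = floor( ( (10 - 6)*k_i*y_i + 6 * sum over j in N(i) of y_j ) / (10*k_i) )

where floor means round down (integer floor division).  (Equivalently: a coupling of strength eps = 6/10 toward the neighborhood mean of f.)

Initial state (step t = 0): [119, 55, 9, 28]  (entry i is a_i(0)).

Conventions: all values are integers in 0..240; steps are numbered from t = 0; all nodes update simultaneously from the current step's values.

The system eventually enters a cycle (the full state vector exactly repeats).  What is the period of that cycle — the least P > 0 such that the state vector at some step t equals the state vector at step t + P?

Simulating step by step:
t=0: [119, 55, 9, 28]
t=1: [123, 111, 85, 78]
t=2: [158, 159, 204, 194]
t=3: [33, 42, 84, 82]
t=4: [147, 148, 199, 191]
t=5: [54, 61, 85, 84]
t=6: [188, 189, 213, 207]
t=7: [102, 107, 132, 129]
t=8: [145, 141, 109, 114]
t=9: [76, 82, 119, 114]
t=10: [202, 198, 160, 160]
t=11: [84, 83, 34, 37]
t=12: [193, 191, 143, 143]
t=13: [82, 82, 63, 65]
t=14: [222, 220, 204, 204]
t=15: [168, 167, 146, 148]
t=16: [26, 28, 33, 34]
t=17: [87, 86, 95, 93]
t=18: [214, 213, 204, 204]
t=19: [152, 151, 140, 141]
t=20: [34, 36, 49, 48]
t=21: [116, 117, 134, 132]
t=22: [116, 114, 95, 96]
t=23: [151, 153, 177, 174]
t=24: [29, 31, 39, 40]
t=25: [98, 98, 110, 109]
t=26: [176, 175, 161, 162]
t=27: [34, 33, 16, 17]
t=28: [85, 84, 64, 65]
t=29: [216, 216, 203, 203]
t=30: [156, 156, 140, 140]
t=31: [26, 26, 45, 45]
t=32: [95, 95, 117, 117]
t=33: [175, 175, 148, 148]
t=34: [42, 42, 38, 38]
t=35: [122, 122, 117, 117]
t=36: [118, 118, 124, 124]
t=37: [120, 120, 113, 113]
t=38: [126, 126, 134, 134]
t=39: [94, 94, 85, 85]
t=40: [206, 206, 216, 216]
t=41: [147, 147, 159, 159]
t=42: [28, 28, 13, 13]
t=43: [70, 70, 52, 52]
t=44: [193, 193, 172, 172]
t=45: [80, 80, 54, 54]
t=46: [216, 216, 185, 185]
t=47: [140, 140, 102, 102]
t=48: [94, 94, 139, 139]
t=49: [157, 157, 103, 103]
t=50: [57, 57, 122, 122]
t=51: [153, 153, 131, 131]
t=52: [40, 40, 67, 67]
t=53: [144, 144, 176, 176]
t=54: [48, 48, 48, 48]
t=55: [144, 144, 144, 144]
t=56: [48, 48, 48, 48]

Answer: 2
Key observation: The state at step 54, [48, 48, 48, 48], reappears at step 56 — and no state repeats earlier — so the cycle the system enters has period 2.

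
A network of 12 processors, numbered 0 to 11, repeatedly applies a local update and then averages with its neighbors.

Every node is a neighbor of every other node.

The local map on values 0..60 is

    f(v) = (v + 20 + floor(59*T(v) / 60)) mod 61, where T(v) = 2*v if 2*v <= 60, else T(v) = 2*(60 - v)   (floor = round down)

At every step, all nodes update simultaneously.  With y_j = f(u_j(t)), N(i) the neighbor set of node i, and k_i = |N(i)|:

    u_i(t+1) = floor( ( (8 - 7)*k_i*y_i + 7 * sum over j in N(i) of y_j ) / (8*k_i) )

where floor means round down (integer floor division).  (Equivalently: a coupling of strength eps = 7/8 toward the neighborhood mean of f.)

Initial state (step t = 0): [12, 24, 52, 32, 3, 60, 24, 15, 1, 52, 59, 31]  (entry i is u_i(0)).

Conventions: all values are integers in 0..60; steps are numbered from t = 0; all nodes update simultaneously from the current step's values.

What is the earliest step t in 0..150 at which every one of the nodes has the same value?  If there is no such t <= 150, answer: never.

Simulating step by step:
t=0: [12, 24, 52, 32, 3, 60, 24, 15, 1, 52, 59, 31]  (not all equal)
t=1: [30, 29, 29, 30, 29, 28, 29, 28, 28, 29, 28, 30]  (not all equal)
t=2: [44, 44, 44, 44, 44, 44, 44, 44, 44, 44, 44, 44]  (all equal)

Answer: 2
Key observation: Synchronization is absorbing here: once all nodes are equal they stay equal, and step 2 is the first all-equal step.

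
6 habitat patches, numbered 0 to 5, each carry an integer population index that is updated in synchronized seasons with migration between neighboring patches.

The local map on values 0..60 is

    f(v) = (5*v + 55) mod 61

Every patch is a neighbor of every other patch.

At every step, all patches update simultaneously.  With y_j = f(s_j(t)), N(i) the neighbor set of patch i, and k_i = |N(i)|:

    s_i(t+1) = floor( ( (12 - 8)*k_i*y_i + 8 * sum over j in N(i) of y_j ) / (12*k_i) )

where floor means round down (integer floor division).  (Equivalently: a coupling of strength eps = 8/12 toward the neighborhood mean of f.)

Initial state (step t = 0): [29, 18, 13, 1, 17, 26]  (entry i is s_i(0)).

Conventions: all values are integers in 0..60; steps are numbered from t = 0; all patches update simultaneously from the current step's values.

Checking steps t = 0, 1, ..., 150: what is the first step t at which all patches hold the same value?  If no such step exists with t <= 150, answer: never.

Simulating step by step:
t=0: [29, 18, 13, 1, 17, 26]  (not all equal)
t=1: [27, 28, 35, 35, 27, 24]  (not all equal)
t=2: [24, 25, 32, 32, 24, 33]  (not all equal)
t=3: [45, 46, 41, 41, 45, 42]  (not all equal)
t=4: [29, 30, 25, 25, 29, 26]  (not all equal)
t=5: [26, 27, 34, 34, 26, 23]  (not all equal)
t=6: [19, 20, 27, 27, 19, 28]  (not all equal)
t=7: [20, 21, 16, 16, 20, 17]  (not all equal)
t=8: [26, 27, 22, 22, 26, 23]  (not all equal)
t=9: [19, 20, 27, 27, 19, 28]  (not all equal)

Answer: never
Key observation: The state at step 6 reappears at step 9 — the system is in a cycle of period 3 from step 6 on.  No step 0..9 is synchronized, and the cycle repeats forever, so no step up to 150 (or ever) has all patches equal.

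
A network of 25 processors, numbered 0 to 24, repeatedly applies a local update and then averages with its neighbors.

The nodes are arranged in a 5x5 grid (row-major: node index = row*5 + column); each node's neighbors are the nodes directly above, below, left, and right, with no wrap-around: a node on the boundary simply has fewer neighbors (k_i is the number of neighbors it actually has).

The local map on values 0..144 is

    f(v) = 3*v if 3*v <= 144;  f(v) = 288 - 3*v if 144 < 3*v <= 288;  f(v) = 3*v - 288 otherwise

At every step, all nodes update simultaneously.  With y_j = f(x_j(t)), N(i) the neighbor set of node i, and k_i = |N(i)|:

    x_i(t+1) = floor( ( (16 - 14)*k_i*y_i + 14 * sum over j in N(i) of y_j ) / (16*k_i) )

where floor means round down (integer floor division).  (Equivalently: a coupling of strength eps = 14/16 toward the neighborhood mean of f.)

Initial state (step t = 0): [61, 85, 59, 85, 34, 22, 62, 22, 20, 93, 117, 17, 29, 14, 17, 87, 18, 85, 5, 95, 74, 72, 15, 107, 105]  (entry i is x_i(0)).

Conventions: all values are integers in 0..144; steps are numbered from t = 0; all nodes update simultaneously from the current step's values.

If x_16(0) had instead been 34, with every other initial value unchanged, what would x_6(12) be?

Answer: x_6(12) = 108
Key observation: This trace re-runs the system from the modified initial state.

Derivation:
t=0: [61, 85, 59, 85, 34, 22, 62, 22, 20, 93, 117, 17, 29, 14, 17, 87, 34, 85, 5, 95, 74, 72, 15, 107, 105]
t=1: [56, 96, 52, 83, 31, 87, 60, 87, 40, 63, 49, 83, 52, 51, 22, 70, 52, 58, 26, 27, 51, 71, 45, 29, 19]
t=2: [26, 105, 35, 105, 72, 111, 33, 111, 80, 93, 59, 117, 85, 103, 100, 128, 83, 118, 100, 68, 83, 126, 97, 89, 80]
t=3: [41, 85, 42, 69, 24, 89, 51, 67, 28, 39, 73, 69, 46, 25, 34, 67, 73, 27, 43, 31, 86, 34, 52, 21, 51]
t=4: [39, 116, 74, 92, 95, 98, 65, 116, 89, 89, 63, 100, 88, 108, 95, 59, 85, 112, 84, 118, 86, 80, 88, 123, 85]
t=5: [43, 88, 46, 27, 14, 90, 41, 52, 30, 10, 50, 55, 37, 22, 36, 61, 52, 31, 55, 29, 73, 31, 54, 37, 68]
t=6: [34, 116, 86, 88, 53, 116, 80, 117, 78, 73, 89, 125, 104, 102, 66, 112, 107, 119, 93, 102, 95, 107, 102, 111, 97]
t=7: [65, 60, 46, 65, 56, 57, 65, 42, 44, 88, 59, 38, 54, 40, 41, 22, 55, 27, 33, 32, 35, 19, 45, 14, 27]
t=8: [110, 108, 112, 125, 66, 101, 113, 122, 95, 112, 100, 113, 112, 120, 85, 107, 84, 115, 86, 100, 66, 113, 69, 97, 70]
t=9: [27, 45, 64, 52, 70, 32, 45, 42, 62, 42, 30, 38, 62, 33, 42, 44, 46, 49, 35, 42, 48, 66, 42, 55, 16]
t=10: [111, 107, 126, 97, 122, 101, 119, 110, 118, 105, 111, 115, 117, 107, 118, 125, 121, 120, 120, 97, 115, 130, 119, 96, 114]
t=11: [26, 63, 34, 68, 22, 48, 40, 68, 31, 64, 52, 62, 52, 62, 26, 62, 78, 70, 32, 56, 89, 71, 59, 56, 8]
t=12: [116, 99, 90, 86, 87, 114, 108, 108, 91, 81, 118, 108, 96, 100, 102, 73, 84, 95, 103, 72, 80, 63, 93, 82, 108]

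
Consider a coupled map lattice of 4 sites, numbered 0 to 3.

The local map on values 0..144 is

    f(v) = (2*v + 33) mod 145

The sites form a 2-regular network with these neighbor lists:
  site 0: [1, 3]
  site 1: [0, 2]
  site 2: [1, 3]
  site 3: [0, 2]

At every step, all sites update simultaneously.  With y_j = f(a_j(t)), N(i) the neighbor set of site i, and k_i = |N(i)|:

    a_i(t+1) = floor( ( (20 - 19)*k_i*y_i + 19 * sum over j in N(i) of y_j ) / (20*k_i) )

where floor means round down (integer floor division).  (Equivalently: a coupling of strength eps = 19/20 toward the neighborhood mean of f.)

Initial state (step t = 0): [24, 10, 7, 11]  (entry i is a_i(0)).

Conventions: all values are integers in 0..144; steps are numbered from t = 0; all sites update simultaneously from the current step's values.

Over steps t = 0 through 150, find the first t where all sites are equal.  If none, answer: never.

Simulating step by step:
t=0: [24, 10, 7, 11]  (not all equal)
t=1: [55, 63, 53, 63]  (not all equal)
t=2: [20, 134, 20, 134]  (not all equal)
t=3: [14, 69, 14, 69]  (not all equal)
t=4: [27, 59, 27, 59]  (not all equal)
t=5: [10, 82, 10, 82]  (not all equal)
t=6: [52, 52, 52, 52]  (all equal)

Answer: 6
Key observation: Synchronization is absorbing here: once all sites are equal they stay equal, and step 6 is the first all-equal step.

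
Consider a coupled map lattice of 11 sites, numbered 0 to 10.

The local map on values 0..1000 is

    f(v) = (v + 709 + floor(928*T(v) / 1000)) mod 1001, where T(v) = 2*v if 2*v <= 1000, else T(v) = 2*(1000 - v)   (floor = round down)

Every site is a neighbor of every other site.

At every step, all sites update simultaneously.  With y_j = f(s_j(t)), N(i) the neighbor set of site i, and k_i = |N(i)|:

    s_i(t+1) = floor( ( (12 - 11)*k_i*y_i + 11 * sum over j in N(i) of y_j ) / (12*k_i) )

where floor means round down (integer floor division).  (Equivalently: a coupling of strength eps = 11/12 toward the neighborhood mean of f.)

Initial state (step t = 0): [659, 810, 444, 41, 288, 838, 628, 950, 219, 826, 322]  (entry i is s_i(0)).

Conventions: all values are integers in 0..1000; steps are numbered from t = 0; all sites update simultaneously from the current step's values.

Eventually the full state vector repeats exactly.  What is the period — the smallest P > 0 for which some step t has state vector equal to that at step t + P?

Answer: 2
Key observation: The state at step 28, [844, 844, 844, 844, 844, 844, 844, 844, 844, 844, 844], reappears at step 30 — and no state repeats earlier — so the cycle the system enters has period 2.

Derivation:
t=0: [659, 810, 444, 41, 288, 838, 628, 950, 219, 826, 322]
t=1: [691, 692, 692, 693, 695, 693, 699, 693, 697, 693, 694]
t=2: [969, 969, 969, 969, 969, 969, 969, 969, 969, 969, 969]
t=3: [734, 734, 734, 734, 734, 734, 734, 734, 734, 734, 734]
t=4: [935, 935, 935, 935, 935, 935, 935, 935, 935, 935, 935]
t=5: [763, 763, 763, 763, 763, 763, 763, 763, 763, 763, 763]
t=6: [910, 910, 910, 910, 910, 910, 910, 910, 910, 910, 910]
t=7: [785, 785, 785, 785, 785, 785, 785, 785, 785, 785, 785]
t=8: [892, 892, 892, 892, 892, 892, 892, 892, 892, 892, 892]
t=9: [800, 800, 800, 800, 800, 800, 800, 800, 800, 800, 800]
t=10: [879, 879, 879, 879, 879, 879, 879, 879, 879, 879, 879]
t=11: [811, 811, 811, 811, 811, 811, 811, 811, 811, 811, 811]
t=12: [869, 869, 869, 869, 869, 869, 869, 869, 869, 869, 869]
t=13: [820, 820, 820, 820, 820, 820, 820, 820, 820, 820, 820]
t=14: [862, 862, 862, 862, 862, 862, 862, 862, 862, 862, 862]
t=15: [826, 826, 826, 826, 826, 826, 826, 826, 826, 826, 826]
t=16: [856, 856, 856, 856, 856, 856, 856, 856, 856, 856, 856]
t=17: [831, 831, 831, 831, 831, 831, 831, 831, 831, 831, 831]
t=18: [852, 852, 852, 852, 852, 852, 852, 852, 852, 852, 852]
t=19: [834, 834, 834, 834, 834, 834, 834, 834, 834, 834, 834]
t=20: [850, 850, 850, 850, 850, 850, 850, 850, 850, 850, 850]
t=21: [836, 836, 836, 836, 836, 836, 836, 836, 836, 836, 836]
t=22: [848, 848, 848, 848, 848, 848, 848, 848, 848, 848, 848]
t=23: [838, 838, 838, 838, 838, 838, 838, 838, 838, 838, 838]
t=24: [846, 846, 846, 846, 846, 846, 846, 846, 846, 846, 846]
t=25: [839, 839, 839, 839, 839, 839, 839, 839, 839, 839, 839]
t=26: [845, 845, 845, 845, 845, 845, 845, 845, 845, 845, 845]
t=27: [840, 840, 840, 840, 840, 840, 840, 840, 840, 840, 840]
t=28: [844, 844, 844, 844, 844, 844, 844, 844, 844, 844, 844]
t=29: [841, 841, 841, 841, 841, 841, 841, 841, 841, 841, 841]
t=30: [844, 844, 844, 844, 844, 844, 844, 844, 844, 844, 844]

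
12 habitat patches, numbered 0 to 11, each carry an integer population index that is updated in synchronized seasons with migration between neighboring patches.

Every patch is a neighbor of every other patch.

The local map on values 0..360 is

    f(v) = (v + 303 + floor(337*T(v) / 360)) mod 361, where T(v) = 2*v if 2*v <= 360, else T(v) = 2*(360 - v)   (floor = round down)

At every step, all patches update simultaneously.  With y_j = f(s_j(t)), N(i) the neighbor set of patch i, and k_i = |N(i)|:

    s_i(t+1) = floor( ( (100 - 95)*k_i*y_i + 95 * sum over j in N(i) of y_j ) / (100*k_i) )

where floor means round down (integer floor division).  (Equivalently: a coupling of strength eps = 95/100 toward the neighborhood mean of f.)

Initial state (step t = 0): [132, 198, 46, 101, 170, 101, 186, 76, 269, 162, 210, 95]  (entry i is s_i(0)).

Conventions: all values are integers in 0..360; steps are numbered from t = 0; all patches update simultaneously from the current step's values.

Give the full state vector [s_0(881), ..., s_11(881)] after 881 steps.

Answer: [329, 329, 329, 329, 329, 329, 329, 329, 329, 329, 329, 329]
Key observation: The state at step 7, [329, 329, 329, 329, 329, 329, 329, 329, 329, 329, 329, 329], reappears at step 8: the system is in a cycle of period 1 from step 7 on.  Therefore the state at step 881 equals the state at step 7 + ((881 - 7) mod 1) = 7, which is [329, 329, 329, 329, 329, 329, 329, 329, 329, 329, 329, 329].

Derivation:
t=0: [132, 198, 46, 101, 170, 101, 186, 76, 269, 162, 210, 95]
t=1: [127, 136, 136, 130, 136, 130, 135, 133, 138, 137, 136, 131]
t=2: [326, 325, 325, 326, 325, 326, 325, 325, 325, 325, 325, 325]
t=3: [331, 331, 331, 331, 331, 331, 331, 331, 331, 331, 331, 331]
t=4: [327, 327, 327, 327, 327, 327, 327, 327, 327, 327, 327, 327]
t=5: [330, 330, 330, 330, 330, 330, 330, 330, 330, 330, 330, 330]
t=6: [328, 328, 328, 328, 328, 328, 328, 328, 328, 328, 328, 328]
t=7: [329, 329, 329, 329, 329, 329, 329, 329, 329, 329, 329, 329]
t=8: [329, 329, 329, 329, 329, 329, 329, 329, 329, 329, 329, 329]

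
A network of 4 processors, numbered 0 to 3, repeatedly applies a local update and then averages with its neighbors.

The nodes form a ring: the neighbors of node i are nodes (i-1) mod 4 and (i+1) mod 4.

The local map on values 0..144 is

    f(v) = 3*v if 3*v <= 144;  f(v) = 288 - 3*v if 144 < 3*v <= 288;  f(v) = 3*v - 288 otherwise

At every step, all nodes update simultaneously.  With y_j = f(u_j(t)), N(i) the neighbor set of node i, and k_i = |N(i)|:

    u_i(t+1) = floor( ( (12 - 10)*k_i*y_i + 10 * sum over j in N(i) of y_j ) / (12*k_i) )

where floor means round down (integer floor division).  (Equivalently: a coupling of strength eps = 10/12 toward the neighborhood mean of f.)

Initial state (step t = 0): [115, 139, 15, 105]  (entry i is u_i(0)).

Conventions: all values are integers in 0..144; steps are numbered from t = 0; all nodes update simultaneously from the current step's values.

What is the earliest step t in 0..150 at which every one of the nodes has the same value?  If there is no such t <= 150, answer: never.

Answer: 13
Key observation: Synchronization is absorbing here: once all nodes are equal they stay equal, and step 13 is the first all-equal step.

Derivation:
t=0: [115, 139, 15, 105]  (not all equal)
t=1: [74, 64, 72, 47]  (not all equal)
t=2: [109, 73, 110, 81]  (not all equal)
t=3: [54, 45, 54, 41]  (not all equal)
t=4: [128, 127, 128, 125]  (not all equal)
t=5: [91, 95, 91, 94]  (not all equal)
t=6: [6, 13, 6, 13]  (not all equal)
t=7: [35, 21, 35, 21]  (not all equal)
t=8: [70, 98, 70, 98]  (not all equal)
t=9: [18, 66, 18, 66]  (not all equal)
t=10: [84, 60, 84, 60]  (not all equal)
t=11: [96, 48, 96, 48]  (not all equal)
t=12: [120, 24, 120, 24]  (not all equal)
t=13: [72, 72, 72, 72]  (all equal)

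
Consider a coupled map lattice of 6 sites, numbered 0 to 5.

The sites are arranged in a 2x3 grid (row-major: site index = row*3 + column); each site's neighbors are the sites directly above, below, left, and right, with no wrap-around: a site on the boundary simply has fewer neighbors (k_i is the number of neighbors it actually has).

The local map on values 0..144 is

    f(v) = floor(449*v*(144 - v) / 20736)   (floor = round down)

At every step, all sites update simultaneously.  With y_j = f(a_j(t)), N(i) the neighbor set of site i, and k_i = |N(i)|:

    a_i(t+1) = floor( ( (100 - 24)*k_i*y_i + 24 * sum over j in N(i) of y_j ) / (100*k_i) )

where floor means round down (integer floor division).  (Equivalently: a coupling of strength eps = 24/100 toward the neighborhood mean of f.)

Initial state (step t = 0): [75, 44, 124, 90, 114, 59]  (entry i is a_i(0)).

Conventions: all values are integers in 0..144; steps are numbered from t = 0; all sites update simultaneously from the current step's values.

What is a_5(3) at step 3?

Simulating step by step:
t=0: [75, 44, 124, 90, 114, 59]
t=1: [109, 91, 64, 102, 80, 97]
t=2: [85, 103, 107, 92, 107, 100]
t=3: [105, 91, 86, 101, 87, 92]

Answer: a_5(3) = 92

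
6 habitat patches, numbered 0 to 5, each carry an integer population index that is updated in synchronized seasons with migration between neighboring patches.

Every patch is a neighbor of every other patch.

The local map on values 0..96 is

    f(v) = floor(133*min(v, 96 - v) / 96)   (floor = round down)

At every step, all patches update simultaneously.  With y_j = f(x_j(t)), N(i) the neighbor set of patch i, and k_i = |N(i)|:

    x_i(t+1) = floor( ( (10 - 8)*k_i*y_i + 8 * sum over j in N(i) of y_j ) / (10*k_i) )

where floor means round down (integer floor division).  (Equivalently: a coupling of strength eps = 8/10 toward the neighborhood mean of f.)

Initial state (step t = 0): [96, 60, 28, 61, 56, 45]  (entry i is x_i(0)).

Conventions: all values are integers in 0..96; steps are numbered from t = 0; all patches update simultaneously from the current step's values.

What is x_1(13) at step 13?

Simulating step by step:
t=0: [96, 60, 28, 61, 56, 45]
t=1: [40, 42, 41, 42, 42, 42]
t=2: [57, 57, 57, 57, 57, 57]
t=3: [54, 54, 54, 54, 54, 54]
t=4: [58, 58, 58, 58, 58, 58]
t=5: [52, 52, 52, 52, 52, 52]
t=6: [60, 60, 60, 60, 60, 60]
t=7: [49, 49, 49, 49, 49, 49]
t=8: [65, 65, 65, 65, 65, 65]
t=9: [42, 42, 42, 42, 42, 42]
t=10: [58, 58, 58, 58, 58, 58]
t=11: [52, 52, 52, 52, 52, 52]
t=12: [60, 60, 60, 60, 60, 60]
t=13: [49, 49, 49, 49, 49, 49]

Answer: x_1(13) = 49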